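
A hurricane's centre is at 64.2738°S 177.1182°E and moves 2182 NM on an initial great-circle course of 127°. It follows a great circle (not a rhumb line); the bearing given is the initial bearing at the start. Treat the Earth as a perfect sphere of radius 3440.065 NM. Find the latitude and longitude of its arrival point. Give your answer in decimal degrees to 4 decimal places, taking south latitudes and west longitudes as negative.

δ = 2182/3440.065 = 0.634290 rad (36.3422°).
With φ₁ = -64.2738° = -1.121789 rad and θ = 127° = 2.216568 rad:
Destination latitude: φ₂ = arcsin( sin φ₁ cos δ + cos φ₁ sin δ cos θ ) = arcsin(-0.880458) = -61.6976°.
Then Δλ = atan2(0.205436, 0.012307) = 1.510961 rad, from sin θ sin δ cos φ₁ over cos δ − sin φ₁ sin φ₂.
λ₂ = 177.1182° + 86.5717° = 263.6899°, normalized to (−180°, 180°] → -96.3101°.

latitude -61.6976°, longitude -96.3101°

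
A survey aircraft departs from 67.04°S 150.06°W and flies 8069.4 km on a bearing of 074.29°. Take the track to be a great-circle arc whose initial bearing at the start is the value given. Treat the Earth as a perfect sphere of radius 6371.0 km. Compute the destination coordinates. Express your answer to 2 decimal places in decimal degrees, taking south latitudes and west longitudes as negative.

latitude -10.08°, longitude -81.18°

Central angle δ = d/R = 1.266583 rad.
With φ₁ = -67.04° = -1.170069 rad and θ = 74.29° = 1.296605 rad:
sin φ₂ = sin φ₁ cos δ + cos φ₁ sin δ cos θ = (-0.920777)(0.299543) + (0.390088)(0.954083)(0.270768) = -0.175039
φ₂ = asin(-0.175039) = -0.175945 rad = -10.08°.
Then Δλ = atan2(0.358274, 0.138371) = 1.202228 rad, from sin θ sin δ cos φ₁ over cos δ − sin φ₁ sin φ₂.
λ₂ = -150.06° + 68.88° = -81.18°.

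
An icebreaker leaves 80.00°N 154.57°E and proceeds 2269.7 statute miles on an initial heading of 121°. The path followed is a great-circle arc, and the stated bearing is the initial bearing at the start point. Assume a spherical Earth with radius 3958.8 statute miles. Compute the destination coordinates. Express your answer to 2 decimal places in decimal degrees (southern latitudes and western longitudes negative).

δ = 2269.7/3958.8 = 0.573330 rad (32.8494°).
Start latitude φ₁ = 1.396263 rad; initial bearing θ = 2.111848 rad.
sin φ₂ = sin φ₁ cos δ + cos φ₁ sin δ cos θ = (0.984808)(0.840099) + (0.173648)(0.542433)(-0.515038) = 0.778823
φ₂ = asin(0.778823) = 0.892788 rad = 51.15°.
Then Δλ = atan2(0.080739, 0.073108) = 0.834958 rad, from sin θ sin δ cos φ₁ over cos δ − sin φ₁ sin φ₂.
λ₂ = 154.57° + 47.84° = 202.41°, normalized to (−180°, 180°] → -157.59°.

latitude 51.15°, longitude -157.59°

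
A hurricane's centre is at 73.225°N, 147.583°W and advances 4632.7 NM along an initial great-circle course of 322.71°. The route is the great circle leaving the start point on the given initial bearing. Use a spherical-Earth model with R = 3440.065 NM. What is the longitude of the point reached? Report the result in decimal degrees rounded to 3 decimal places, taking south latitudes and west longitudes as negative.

longitude 73.458°

Angular distance δ = d/R = 4632.7 / 3440.065 = 1.346690 rad.
With φ₁ = 73.225° = 1.278017 rad and θ = 322.71° = 5.632352 rad:
Applying the spherical law of cosines for sides, sin φ₂ = sin φ₁ cos δ + cos φ₁ sin δ cos θ = 0.436652, so φ₂ = 25.890°.
Then Δλ = atan2(-0.170484, -0.195835) = -2.425288 rad, from sin θ sin δ cos φ₁ over cos δ − sin φ₁ sin φ₂.
λ₂ = -147.583° + -138.959° = -286.542°, normalized to (−180°, 180°] → 73.458°.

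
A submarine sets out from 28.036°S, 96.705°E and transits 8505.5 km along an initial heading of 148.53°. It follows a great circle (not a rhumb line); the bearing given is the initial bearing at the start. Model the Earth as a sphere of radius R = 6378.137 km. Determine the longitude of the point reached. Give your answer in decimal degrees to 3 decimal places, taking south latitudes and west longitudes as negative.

longitude -153.543°

Angular distance δ = d/R = 8505.5 / 6378.137 = 1.333540 rad.
Start latitude φ₁ = -0.489321 rad; initial bearing θ = 2.592338 rad.
Destination latitude: φ₂ = arcsin( sin φ₁ cos δ + cos φ₁ sin δ cos θ ) = arcsin(-0.842210) = -57.374°.
For the longitude increment, Δλ = atan2( sin θ sin δ cos φ₁, cos δ − sin φ₁ sin φ₂ ) = atan2(0.447882, -0.160824) = 109.752°.
λ₂ = 96.705° + 109.752° = 206.457°, normalized to (−180°, 180°] → -153.543°.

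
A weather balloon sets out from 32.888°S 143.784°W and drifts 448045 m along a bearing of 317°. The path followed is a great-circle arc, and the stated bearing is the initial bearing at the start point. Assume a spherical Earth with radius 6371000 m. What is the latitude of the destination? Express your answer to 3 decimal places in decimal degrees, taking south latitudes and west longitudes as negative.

latitude -29.901°

The arc subtends δ = 448045/6371000 = 0.070326 rad at the centre.
With φ₁ = -32.888° = -0.574004 rad and θ = 317° = 5.532694 rad:
Destination latitude: φ₂ = arcsin( sin φ₁ cos δ + cos φ₁ sin δ cos θ ) = arcsin(-0.498502) = -29.901°.
For the longitude increment, Δλ = atan2( sin θ sin δ cos φ₁, cos δ − sin φ₁ sin φ₂ ) = atan2(-0.040242, 0.726842) = -3.169°.
Hence λ₂ = -143.784° + -3.169° = -146.953°.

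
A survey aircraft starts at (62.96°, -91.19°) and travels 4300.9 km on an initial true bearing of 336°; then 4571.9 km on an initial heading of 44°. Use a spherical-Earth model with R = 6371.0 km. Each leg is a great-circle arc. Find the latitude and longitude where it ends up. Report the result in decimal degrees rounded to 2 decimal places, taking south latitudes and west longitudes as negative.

latitude 59.30°, longitude -95.82°

Apply the spherical direct solution leg by leg, carrying full precision between legs.
Leg 1: from (62.96°, -91.19°), δ = 4300.9/6371 = 0.675075 rad, θ = 336° → φ = 72.72°, λ = 147.66°.
Leg 2: from (72.72°, 147.66°), δ = 4571.9/6371 = 0.717611 rad, θ = 44° → φ = 59.30°, λ = -95.82°.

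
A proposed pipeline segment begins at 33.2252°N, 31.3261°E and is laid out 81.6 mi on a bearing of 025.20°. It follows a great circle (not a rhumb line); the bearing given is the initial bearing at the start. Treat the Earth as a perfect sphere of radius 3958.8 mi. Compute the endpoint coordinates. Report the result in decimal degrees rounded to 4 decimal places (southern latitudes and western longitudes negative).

Central angle δ = d/R = 0.020612 rad.
With φ₁ = 33.2252° = 0.579889 rad and θ = 25.2° = 0.439823 rad:
sin φ₂ = sin φ₁ cos δ + cos φ₁ sin δ cos θ = (0.547931)(0.999788) + (0.836523)(0.020611)(0.904827) = 0.563415
φ₂ = asin(0.563415) = 0.598514 rad = 34.2923°.
For the longitude increment, Δλ = atan2( sin θ sin δ cos φ₁, cos δ − sin φ₁ sin φ₂ ) = atan2(0.007341, 0.691075) = 0.6086°.
λ₂ = 31.3261° + 0.6086° = 31.9347°.

latitude 34.2923°, longitude 31.9347°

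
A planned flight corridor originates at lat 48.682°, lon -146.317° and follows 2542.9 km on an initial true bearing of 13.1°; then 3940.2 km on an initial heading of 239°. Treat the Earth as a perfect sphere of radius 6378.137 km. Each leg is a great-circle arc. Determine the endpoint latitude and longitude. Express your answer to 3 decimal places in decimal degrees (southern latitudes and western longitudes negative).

Apply the spherical direct solution leg by leg, carrying full precision between legs.
Leg 1: from (48.682°, -146.317°), δ = 2542.9/6378.137 = 0.398690 rad, θ = 13.1° → φ = 70.355°, λ = -131.145°.
Leg 2: from (70.355°, -131.145°), δ = 3940.2/6378.137 = 0.617767 rad, θ = 239° → φ = 41.869°, λ = -172.959°.

latitude 41.869°, longitude -172.959°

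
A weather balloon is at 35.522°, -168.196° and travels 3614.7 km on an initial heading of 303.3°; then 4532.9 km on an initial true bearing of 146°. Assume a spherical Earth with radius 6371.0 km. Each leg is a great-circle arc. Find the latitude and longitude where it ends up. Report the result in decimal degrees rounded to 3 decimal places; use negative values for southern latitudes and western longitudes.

Apply the spherical direct solution leg by leg, carrying full precision between legs.
Leg 1: from (35.522°, -168.196°), δ = 3614.7/6371 = 0.567368 rad, θ = 303.3° → φ = 46.897°, λ = 150.706°.
Leg 2: from (46.897°, 150.706°), δ = 4532.9/6371 = 0.711490 rad, θ = 146° → φ = 10.550°, λ = 172.509°.

latitude 10.550°, longitude 172.509°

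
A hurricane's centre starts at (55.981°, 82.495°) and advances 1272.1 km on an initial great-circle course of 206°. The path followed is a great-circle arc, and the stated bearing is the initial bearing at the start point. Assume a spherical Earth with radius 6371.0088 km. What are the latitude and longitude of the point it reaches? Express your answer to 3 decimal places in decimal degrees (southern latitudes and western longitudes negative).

Angular distance δ = d/R = 1272.1 / 6371.0088 = 0.199670 rad.
Start latitude φ₁ = 0.977053 rad; initial bearing θ = 3.595378 rad.
Destination latitude: φ₂ = arcsin( sin φ₁ cos δ + cos φ₁ sin δ cos θ ) = arcsin(0.712647) = 45.451°.
For the longitude increment, Δλ = atan2( sin θ sin δ cos φ₁, cos δ − sin φ₁ sin φ₂ ) = atan2(-0.048645, 0.389453) = -7.120°.
λ₂ = λ₁ + Δλ = 75.375°.

latitude 45.451°, longitude 75.375°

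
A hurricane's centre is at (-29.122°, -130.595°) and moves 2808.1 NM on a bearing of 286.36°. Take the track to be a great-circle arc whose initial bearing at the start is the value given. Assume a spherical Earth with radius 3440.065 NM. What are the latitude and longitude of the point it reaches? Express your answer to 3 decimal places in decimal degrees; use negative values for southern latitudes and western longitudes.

Angular distance δ = d/R = 2808.1 / 3440.065 = 0.816293 rad.
Start latitude φ₁ = -0.508275 rad; initial bearing θ = 4.997925 rad.
Applying the spherical law of cosines for sides, sin φ₂ = sin φ₁ cos δ + cos φ₁ sin δ cos θ = -0.154049, so φ₂ = -8.862°.
For the longitude increment, Δλ = atan2( sin θ sin δ cos φ₁, cos δ − sin φ₁ sin φ₂ ) = atan2(-0.610733, 0.609956) = -45.036°.
λ₂ = λ₁ + Δλ = -175.631°.

latitude -8.862°, longitude -175.631°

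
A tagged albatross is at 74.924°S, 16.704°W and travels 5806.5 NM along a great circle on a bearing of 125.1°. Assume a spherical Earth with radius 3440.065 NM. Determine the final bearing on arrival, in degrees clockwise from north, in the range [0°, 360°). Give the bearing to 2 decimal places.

Central angle δ = d/R = 1.687904 rad.
With φ₁ = -74.924° = -1.307670 rad and θ = 125.1° = 2.183407 rad:
Destination latitude: φ₂ = arcsin( sin φ₁ cos δ + cos φ₁ sin δ cos θ ) = arcsin(-0.035716) = -2.047°.
Then Δλ = atan2(0.211343, -0.151327) = 2.192195 rad, from sin θ sin δ cos φ₁ over cos δ − sin φ₁ sin φ₂.
λ₂ = -16.704° + 125.604° = 108.900°.
The forward bearing on arrival equals the back-azimuth from the destination plus 180°.
Back-azimuth from P₂ (-2.05°, 108.90°) to P₁ (-74.92°, -16.70°), with Δλ' = λ₁ − λ₂ = -125.60°: atan2( sin Δλ' cos φ₁ , cos φ₂ sin φ₁ − sin φ₂ cos φ₁ cos Δλ' ) = 192.29°.
Final bearing = (192.29° + 180°) mod 360° = 12.29°.

final bearing 12.29°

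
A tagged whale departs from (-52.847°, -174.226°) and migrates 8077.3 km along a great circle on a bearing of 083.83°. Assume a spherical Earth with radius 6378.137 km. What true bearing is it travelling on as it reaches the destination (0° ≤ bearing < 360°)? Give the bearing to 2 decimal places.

Angular distance δ = d/R = 8077.3 / 6378.137 = 1.266404 rad.
With φ₁ = -52.847° = -0.922354 rad and θ = 83.83° = 1.463110 rad:
Applying the spherical law of cosines for sides, sin φ₂ = sin φ₁ cos δ + cos φ₁ sin δ cos θ = -0.176952, so φ₂ = -10.192°.
Δλ = atan2( sin θ sin δ cos φ₁ , cos δ − sin φ₁ sin φ₂ ) = atan2(0.572844, 0.158678) = 1.300571 rad = 74.517°.
λ₂ = -174.226° + 74.517° = -99.709°.
The forward bearing on arrival equals the back-azimuth from the destination plus 180°.
Back-azimuth from P₂ (-10.19°, -99.71°) to P₁ (-52.85°, -174.23°), with Δλ' = λ₁ − λ₂ = -74.52°: atan2( sin Δλ' cos φ₁ , cos φ₂ sin φ₁ − sin φ₂ cos φ₁ cos Δλ' ) = 217.59°.
Final bearing = (217.59° + 180°) mod 360° = 37.59°.

final bearing 37.59°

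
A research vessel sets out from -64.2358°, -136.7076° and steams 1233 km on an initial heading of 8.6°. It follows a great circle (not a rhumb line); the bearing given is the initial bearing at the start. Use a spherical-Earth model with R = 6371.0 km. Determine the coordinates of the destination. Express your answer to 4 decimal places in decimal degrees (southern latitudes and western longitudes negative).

Angular distance δ = d/R = 1233 / 6371 = 0.193533 rad.
Start latitude φ₁ = -1.121126 rad; initial bearing θ = 0.150098 rad.
Destination latitude: φ₂ = arcsin( sin φ₁ cos δ + cos φ₁ sin δ cos θ ) = arcsin(-0.801119) = -53.2371°.
Δλ = atan2( sin θ sin δ cos φ₁ , cos δ − sin φ₁ sin φ₂ ) = atan2(0.012501, 0.259851) = 0.048071 rad = 2.7543°.
λ₂ = λ₁ + Δλ = -133.9533°.

latitude -53.2371°, longitude -133.9533°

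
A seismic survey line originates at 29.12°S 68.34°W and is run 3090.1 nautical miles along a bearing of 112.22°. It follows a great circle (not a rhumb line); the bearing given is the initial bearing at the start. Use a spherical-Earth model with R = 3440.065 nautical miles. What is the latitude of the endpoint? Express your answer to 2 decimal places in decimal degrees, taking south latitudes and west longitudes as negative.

δ = 3090.1/3440.065 = 0.898268 rad (51.4670°).
With φ₁ = -29.12° = -0.508240 rad and θ = 112.22° = 1.958608 rad:
sin φ₂ = sin φ₁ cos δ + cos φ₁ sin δ cos θ = (-0.486640)(0.622966) + (0.873602)(0.782249)(-0.378164) = -0.561588
φ₂ = asin(-0.561588) = -0.596304 rad = -34.17°.
Δλ = atan2( sin θ sin δ cos φ₁ , cos δ − sin φ₁ sin φ₂ ) = atan2(0.632626, 0.349674) = 1.065856 rad = 61.07°.
λ₂ = -68.34° + 61.07° = -7.27°.

latitude -34.17°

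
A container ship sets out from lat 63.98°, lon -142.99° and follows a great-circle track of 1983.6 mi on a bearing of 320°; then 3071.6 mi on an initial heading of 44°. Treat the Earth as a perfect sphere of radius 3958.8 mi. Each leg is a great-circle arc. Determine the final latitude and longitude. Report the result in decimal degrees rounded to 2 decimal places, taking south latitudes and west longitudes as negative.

Apply the spherical direct solution leg by leg, carrying full precision between legs.
Leg 1: from (63.98°, -142.99°), δ = 1983.6/3958.8 = 0.501061 rad, θ = 320° → φ = 71.73°, λ = 136.94°.
Leg 2: from (71.73°, 136.94°), δ = 3071.6/3958.8 = 0.775892 rad, θ = 44° → φ = 56.69°, λ = -105.43°.

latitude 56.69°, longitude -105.43°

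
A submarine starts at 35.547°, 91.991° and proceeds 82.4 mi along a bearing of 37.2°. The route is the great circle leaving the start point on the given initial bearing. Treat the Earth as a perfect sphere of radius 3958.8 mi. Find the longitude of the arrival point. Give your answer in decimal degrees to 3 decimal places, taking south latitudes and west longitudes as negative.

longitude 92.888°

Central angle δ = d/R = 0.020814 rad.
Converting: φ₁ = 0.620412 rad, θ = 0.649262 rad.
Destination latitude: φ₂ = arcsin( sin φ₁ cos δ + cos φ₁ sin δ cos θ ) = arcsin(0.594733) = 36.494°.
For the longitude increment, Δλ = atan2( sin θ sin δ cos φ₁, cos δ − sin φ₁ sin φ₂ ) = atan2(0.010238, 0.654023) = 0.897°.
λ₂ = λ₁ + Δλ = 92.888°.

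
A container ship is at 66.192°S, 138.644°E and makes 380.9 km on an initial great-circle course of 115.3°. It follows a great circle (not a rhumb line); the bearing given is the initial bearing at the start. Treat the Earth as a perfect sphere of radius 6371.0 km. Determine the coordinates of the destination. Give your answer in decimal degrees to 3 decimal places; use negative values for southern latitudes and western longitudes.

The arc subtends δ = 380.9/6371 = 0.059787 rad at the centre.
With φ₁ = -66.192° = -1.155268 rad and θ = 115.3° = 2.012365 rad:
Applying the spherical law of cosines for sides, sin φ₂ = sin φ₁ cos δ + cos φ₁ sin δ cos θ = -0.923576, so φ₂ = -67.455°.
For the longitude increment, Δλ = atan2( sin θ sin δ cos φ₁, cos δ − sin φ₁ sin φ₂ ) = atan2(0.021806, 0.153230) = 8.099°.
λ₂ = 138.644° + 8.099° = 146.743°.

latitude -67.455°, longitude 146.743°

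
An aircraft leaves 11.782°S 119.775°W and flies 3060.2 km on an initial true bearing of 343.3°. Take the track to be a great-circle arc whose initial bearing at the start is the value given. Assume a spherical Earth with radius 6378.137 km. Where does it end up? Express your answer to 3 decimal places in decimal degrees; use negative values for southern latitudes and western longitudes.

Central angle δ = d/R = 0.479795 rad.
With φ₁ = -11.782° = -0.205635 rad and θ = 343.3° = 5.991715 rad:
Destination latitude: φ₂ = arcsin( sin φ₁ cos δ + cos φ₁ sin δ cos θ ) = arcsin(0.251680) = 14.577°.
Then Δλ = atan2(-0.129850, 0.938480) = -0.137489 rad, from sin θ sin δ cos φ₁ over cos δ − sin φ₁ sin φ₂.
λ₂ = -119.775° + -7.878° = -127.653°.

latitude 14.577°, longitude -127.653°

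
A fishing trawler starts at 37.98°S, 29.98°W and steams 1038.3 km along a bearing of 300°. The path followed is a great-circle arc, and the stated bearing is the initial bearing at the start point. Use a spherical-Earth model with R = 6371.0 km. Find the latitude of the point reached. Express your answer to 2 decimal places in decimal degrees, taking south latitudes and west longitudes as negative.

latitude -32.91°

Central angle δ = d/R = 0.162973 rad.
Converting: φ₁ = -0.662876 rad, θ = 5.235988 rad.
Applying the spherical law of cosines for sides, sin φ₂ = sin φ₁ cos δ + cos φ₁ sin δ cos θ = -0.543286, so φ₂ = -32.91°.
For the longitude increment, Δλ = atan2( sin θ sin δ cos φ₁, cos δ − sin φ₁ sin φ₂ ) = atan2(-0.110757, 0.652418) = -9.63°.
λ₂ = λ₁ + Δλ = -39.61°.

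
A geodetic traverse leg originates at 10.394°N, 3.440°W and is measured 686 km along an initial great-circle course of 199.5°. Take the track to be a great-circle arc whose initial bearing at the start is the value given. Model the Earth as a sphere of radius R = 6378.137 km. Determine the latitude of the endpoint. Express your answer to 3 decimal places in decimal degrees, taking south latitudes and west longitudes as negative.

latitude 4.580°

Angular distance δ = d/R = 686 / 6378.137 = 0.107555 rad.
Start latitude φ₁ = 0.181410 rad; initial bearing θ = 3.481932 rad.
sin φ₂ = sin φ₁ cos δ + cos φ₁ sin δ cos θ = (0.180416)(0.994222) + (0.983590)(0.107348)(-0.942641) = 0.079844
φ₂ = asin(0.079844) = 0.079929 rad = 4.580°.
Δλ = atan2( sin θ sin δ cos φ₁ , cos δ − sin φ₁ sin φ₂ ) = atan2(-0.035245, 0.979816) = -0.035956 rad = -2.060°.
Hence λ₂ = -3.440° + -2.060° = -5.500°.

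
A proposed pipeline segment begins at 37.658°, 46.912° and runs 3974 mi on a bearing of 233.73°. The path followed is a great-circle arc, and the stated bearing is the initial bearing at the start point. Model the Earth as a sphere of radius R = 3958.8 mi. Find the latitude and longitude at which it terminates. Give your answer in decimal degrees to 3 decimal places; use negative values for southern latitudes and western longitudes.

Central angle δ = d/R = 1.003840 rad.
Converting: φ₁ = 0.657256 rad, θ = 4.079358 rad.
sin φ₂ = sin φ₁ cos δ + cos φ₁ sin δ cos θ = (0.610947)(0.537067) + (0.791672)(0.843539)(-0.591591) = -0.066948
φ₂ = asin(-0.066948) = -0.066999 rad = -3.839°.
Δλ = atan2( sin θ sin δ cos φ₁ , cos δ − sin φ₁ sin φ₂ ) = atan2(-0.538411, 0.577969) = -0.749978 rad = -42.971°.
λ₂ = 46.912° + -42.971° = 3.941°.

latitude -3.839°, longitude 3.941°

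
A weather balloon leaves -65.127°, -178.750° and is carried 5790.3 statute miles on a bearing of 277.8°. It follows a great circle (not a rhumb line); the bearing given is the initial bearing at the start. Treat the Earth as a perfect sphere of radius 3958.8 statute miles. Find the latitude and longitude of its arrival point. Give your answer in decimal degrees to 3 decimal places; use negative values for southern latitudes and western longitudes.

The arc subtends δ = 5790.3/3958.8 = 1.462640 rad at the centre.
Start latitude φ₁ = -1.136681 rad; initial bearing θ = 4.848525 rad.
Applying the spherical law of cosines for sides, sin φ₂ = sin φ₁ cos δ + cos φ₁ sin δ cos θ = -0.041183, so φ₂ = -2.360°.
For the longitude increment, Δλ = atan2( sin θ sin δ cos φ₁, cos δ − sin φ₁ sin φ₂ ) = atan2(-0.414282, 0.070582) = -80.331°.
λ₂ = -178.750° + -80.331° = -259.081°, normalized to (−180°, 180°] → 100.919°.

latitude -2.360°, longitude 100.919°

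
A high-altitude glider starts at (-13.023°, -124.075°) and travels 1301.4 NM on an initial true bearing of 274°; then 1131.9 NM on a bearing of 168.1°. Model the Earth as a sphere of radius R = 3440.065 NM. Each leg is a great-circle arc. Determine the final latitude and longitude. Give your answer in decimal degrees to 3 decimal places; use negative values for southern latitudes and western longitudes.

Apply the spherical direct solution leg by leg, carrying full precision between legs.
Leg 1: from (-13.023°, -124.075°), δ = 1301.4/3440.065 = 0.378307 rad, θ = 274° → φ = -10.621°, λ = -146.091°.
Leg 2: from (-10.621°, -146.091°), δ = 1131.9/3440.065 = 0.329034 rad, θ = 168.1° → φ = -29.025°, λ = -141.721°.

latitude -29.025°, longitude -141.721°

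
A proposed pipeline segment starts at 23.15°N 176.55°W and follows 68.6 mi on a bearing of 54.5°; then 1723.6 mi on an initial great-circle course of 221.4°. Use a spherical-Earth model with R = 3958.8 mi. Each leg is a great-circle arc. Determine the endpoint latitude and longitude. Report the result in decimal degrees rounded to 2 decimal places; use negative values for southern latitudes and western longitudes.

Apply the spherical direct solution leg by leg, carrying full precision between legs.
Leg 1: from (23.15°, -176.55°), δ = 68.6/3958.8 = 0.017328 rad, θ = 54.5° → φ = 23.72°, λ = -175.67°.
Leg 2: from (23.72°, -175.67°), δ = 1723.6/3958.8 = 0.435384 rad, θ = 221.4° → φ = 4.31°, λ = 168.09°.

latitude 4.31°, longitude 168.09°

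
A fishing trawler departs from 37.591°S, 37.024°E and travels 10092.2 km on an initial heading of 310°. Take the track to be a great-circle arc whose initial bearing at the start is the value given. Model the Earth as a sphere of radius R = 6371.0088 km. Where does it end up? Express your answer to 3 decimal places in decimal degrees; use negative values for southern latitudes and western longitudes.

latitude 31.158°, longitude -26.497°

δ = 10092.2/6371.0088 = 1.584082 rad (90.7612°).
Start latitude φ₁ = -0.656087 rad; initial bearing θ = 5.410521 rad.
Applying the spherical law of cosines for sides, sin φ₂ = sin φ₁ cos δ + cos φ₁ sin δ cos θ = 0.517395, so φ₂ = 31.158°.
Δλ = atan2( sin θ sin δ cos φ₁ , cos δ − sin φ₁ sin φ₂ ) = atan2(-0.606949, 0.302336) = -1.108650 rad = -63.521°.
λ₂ = λ₁ + Δλ = -26.497°.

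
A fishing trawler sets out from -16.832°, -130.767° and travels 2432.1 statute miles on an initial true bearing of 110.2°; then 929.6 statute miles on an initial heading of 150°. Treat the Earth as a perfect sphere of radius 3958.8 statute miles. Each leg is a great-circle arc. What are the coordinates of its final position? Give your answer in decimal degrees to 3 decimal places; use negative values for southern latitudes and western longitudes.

Apply the spherical direct solution leg by leg, carrying full precision between legs.
Leg 1: from (-16.832°, -130.767°), δ = 2432.1/3958.8 = 0.614353 rad, θ = 110.2° → φ = -25.286°, λ = -94.019°.
Leg 2: from (-25.286°, -94.019°), δ = 929.6/3958.8 = 0.234819 rad, θ = 150° → φ = -36.698°, λ = -85.676°.

latitude -36.698°, longitude -85.676°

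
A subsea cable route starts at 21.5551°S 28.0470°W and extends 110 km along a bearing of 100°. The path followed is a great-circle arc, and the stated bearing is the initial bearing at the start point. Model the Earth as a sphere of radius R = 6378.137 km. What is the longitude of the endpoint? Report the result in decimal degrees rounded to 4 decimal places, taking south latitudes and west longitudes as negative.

Angular distance δ = d/R = 110 / 6378.137 = 0.017246 rad.
Converting: φ₁ = -0.376207 rad, θ = 1.745329 rad.
sin φ₂ = sin φ₁ cos δ + cos φ₁ sin δ cos θ = (-0.367396)(0.999851) + (0.930065)(0.017246)(-0.173648) = -0.370126
φ₂ = asin(-0.370126) = -0.379145 rad = -21.7234°.
Δλ = atan2( sin θ sin δ cos φ₁ , cos δ − sin φ₁ sin φ₂ ) = atan2(0.015796, 0.863868) = 0.018283 rad = 1.0475°.
λ₂ = -28.0470° + 1.0475° = -26.9995°.

longitude -26.9995°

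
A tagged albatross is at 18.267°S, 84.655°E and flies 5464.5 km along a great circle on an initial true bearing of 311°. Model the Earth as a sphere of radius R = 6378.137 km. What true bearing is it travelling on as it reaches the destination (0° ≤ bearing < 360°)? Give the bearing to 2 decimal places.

δ = 5464.5/6378.137 = 0.856755 rad (49.0884°).
With φ₁ = -18.267° = -0.318819 rad and θ = 311° = 5.427974 rad:
Destination latitude: φ₂ = arcsin( sin φ₁ cos δ + cos φ₁ sin δ cos θ ) = arcsin(0.265539) = 15.399°.
Then Δλ = atan2(-0.541608, 0.738125) = -0.633027 rad, from sin θ sin δ cos φ₁ over cos δ − sin φ₁ sin φ₂.
λ₂ = 84.655° + -36.270° = 48.385°.
The forward bearing on arrival equals the back-azimuth from the destination plus 180°.
Back-azimuth from P₂ (15.40°, 48.39°) to P₁ (-18.27°, 84.66°), with Δλ' = λ₁ − λ₂ = 36.27°: atan2( sin Δλ' cos φ₁ , cos φ₂ sin φ₁ − sin φ₂ cos φ₁ cos Δλ' ) = 131.98°.
Final bearing = (131.98° + 180°) mod 360° = 311.98°.

final bearing 311.98°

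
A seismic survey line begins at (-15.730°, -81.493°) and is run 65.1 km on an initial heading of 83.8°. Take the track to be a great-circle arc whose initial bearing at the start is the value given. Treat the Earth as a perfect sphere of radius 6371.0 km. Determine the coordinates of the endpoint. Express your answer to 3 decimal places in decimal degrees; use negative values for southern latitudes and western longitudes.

latitude -15.666°, longitude -80.889°

The arc subtends δ = 65.1/6371 = 0.010218 rad at the centre.
Start latitude φ₁ = -0.274540 rad; initial bearing θ = 1.462586 rad.
Destination latitude: φ₂ = arcsin( sin φ₁ cos δ + cos φ₁ sin δ cos θ ) = arcsin(-0.270028) = -15.666°.
Δλ = atan2( sin θ sin δ cos φ₁ , cos δ − sin φ₁ sin φ₂ ) = atan2(0.009778, 0.926742) = 0.010550 rad = 0.604°.
λ₂ = -81.493° + 0.604° = -80.889°.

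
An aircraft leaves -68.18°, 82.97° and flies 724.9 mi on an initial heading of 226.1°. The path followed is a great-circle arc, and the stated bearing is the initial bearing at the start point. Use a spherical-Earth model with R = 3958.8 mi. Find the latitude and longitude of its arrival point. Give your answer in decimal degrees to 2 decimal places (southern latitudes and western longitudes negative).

Central angle δ = d/R = 0.183111 rad.
Start latitude φ₁ = -1.189965 rad; initial bearing θ = 3.946189 rad.
sin φ₂ = sin φ₁ cos δ + cos φ₁ sin δ cos θ = (-0.928356)(0.983282) + (0.371692)(0.182089)(-0.693402) = -0.959766
φ₂ = asin(-0.959766) = -1.286168 rad = -73.69°.
Then Δλ = atan2(-0.048768, 0.092277) = -0.486180 rad, from sin θ sin δ cos φ₁ over cos δ − sin φ₁ sin φ₂.
λ₂ = 82.97° + -27.86° = 55.11°.

latitude -73.69°, longitude 55.11°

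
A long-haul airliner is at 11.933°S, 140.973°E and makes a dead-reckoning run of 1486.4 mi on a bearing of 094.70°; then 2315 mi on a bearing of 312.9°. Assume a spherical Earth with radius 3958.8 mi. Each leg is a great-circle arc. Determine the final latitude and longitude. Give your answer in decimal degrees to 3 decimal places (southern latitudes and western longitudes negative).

Apply the spherical direct solution leg by leg, carrying full precision between legs.
Leg 1: from (-11.933°, 140.973°), δ = 1486.4/3958.8 = 0.375467 rad, θ = 94.7° → φ = -12.813°, λ = 162.985°.
Leg 2: from (-12.813°, 162.985°), δ = 2315/3958.8 = 0.584773 rad, θ = 312.9° → φ = 10.457°, λ = 138.705°.

latitude 10.457°, longitude 138.705°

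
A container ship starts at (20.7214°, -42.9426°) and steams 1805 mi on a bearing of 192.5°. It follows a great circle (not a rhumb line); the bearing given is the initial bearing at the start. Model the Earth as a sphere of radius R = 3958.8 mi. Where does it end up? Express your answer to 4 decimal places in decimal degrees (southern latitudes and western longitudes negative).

latitude -4.8408°, longitude -48.4309°

δ = 1805/3958.8 = 0.455946 rad (26.1238°).
Converting: φ₁ = 0.361657 rad, θ = 3.359759 rad.
sin φ₂ = sin φ₁ cos δ + cos φ₁ sin δ cos θ = (0.353824)(0.897845) + (0.935312)(0.440312)(-0.976296) = -0.084388
φ₂ = asin(-0.084388) = -0.084488 rad = -4.8408°.
Δλ = atan2( sin θ sin δ cos φ₁ , cos δ − sin φ₁ sin φ₂ ) = atan2(-0.089136, 0.927703) = -0.095789 rad = -5.4883°.
Hence λ₂ = -42.9426° + -5.4883° = -48.4309°.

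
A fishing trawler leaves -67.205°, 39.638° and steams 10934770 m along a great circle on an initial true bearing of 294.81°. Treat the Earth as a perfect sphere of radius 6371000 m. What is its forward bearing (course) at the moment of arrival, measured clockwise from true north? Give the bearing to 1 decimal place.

The arc subtends δ = 10934770/6371000 = 1.716335 rad at the centre.
Start latitude φ₁ = -1.172949 rad; initial bearing θ = 5.145405 rad.
Destination latitude: φ₂ = arcsin( sin φ₁ cos δ + cos φ₁ sin δ cos θ ) = arcsin(0.294552) = 17.131°.
For the longitude increment, Δλ = atan2( sin θ sin δ cos φ₁, cos δ − sin φ₁ sin φ₂ ) = atan2(-0.347959, 0.126521) = -70.018°.
λ₂ = λ₁ + Δλ = -30.380°.
The forward bearing on arrival equals the back-azimuth from the destination plus 180°.
Back-azimuth from P₂ (17.1°, -30.4°) to P₁ (-67.2°, 39.6°), with Δλ' = λ₁ − λ₂ = 70.0°: atan2( sin Δλ' cos φ₁ , cos φ₂ sin φ₁ − sin φ₂ cos φ₁ cos Δλ' ) = 158.4°.
Final bearing = (158.4° + 180°) mod 360° = 338.4°.

final bearing 338.4°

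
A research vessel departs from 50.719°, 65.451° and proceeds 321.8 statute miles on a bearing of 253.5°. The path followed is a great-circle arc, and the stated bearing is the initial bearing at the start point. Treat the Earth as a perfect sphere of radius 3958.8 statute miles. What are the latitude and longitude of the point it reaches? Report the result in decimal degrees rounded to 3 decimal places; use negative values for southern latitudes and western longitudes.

latitude 49.191°, longitude 58.609°

Angular distance δ = d/R = 321.8 / 3958.8 = 0.081287 rad.
With φ₁ = 50.719° = 0.885214 rad and θ = 253.5° = 4.424410 rad:
Destination latitude: φ₂ = arcsin( sin φ₁ cos δ + cos φ₁ sin δ cos θ ) = arcsin(0.756894) = 49.191°.
Then Δλ = atan2(-0.049291, 0.410824) = -0.119411 rad, from sin θ sin δ cos φ₁ over cos δ − sin φ₁ sin φ₂.
Hence λ₂ = 65.451° + -6.842° = 58.609°.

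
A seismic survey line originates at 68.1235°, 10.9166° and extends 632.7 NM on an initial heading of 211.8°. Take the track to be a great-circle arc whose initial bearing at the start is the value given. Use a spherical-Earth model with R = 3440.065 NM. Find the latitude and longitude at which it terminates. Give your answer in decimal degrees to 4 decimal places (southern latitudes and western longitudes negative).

latitude 58.6960°, longitude 0.2273°

Central angle δ = d/R = 0.183921 rad.
With φ₁ = 68.1235° = 1.188979 rad and θ = 211.8° = 3.696607 rad:
sin φ₂ = sin φ₁ cos δ + cos φ₁ sin δ cos θ = (0.927989)(0.983134) + (0.372607)(0.182886)(-0.849893) = 0.854422
φ₂ = asin(0.854422) = 1.024438 rad = 58.6960°.
Then Δλ = atan2(-0.035909, 0.190240) = -0.186563 rad, from sin θ sin δ cos φ₁ over cos δ − sin φ₁ sin φ₂.
λ₂ = 10.9166° + -10.6893° = 0.2273°.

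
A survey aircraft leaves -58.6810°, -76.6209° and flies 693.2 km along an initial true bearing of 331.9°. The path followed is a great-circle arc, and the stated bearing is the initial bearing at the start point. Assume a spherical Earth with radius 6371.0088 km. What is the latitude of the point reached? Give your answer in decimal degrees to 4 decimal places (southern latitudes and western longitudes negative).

δ = 693.2/6371.0088 = 0.108805 rad (6.2341°).
Start latitude φ₁ = -1.024177 rad; initial bearing θ = 5.792748 rad.
sin φ₂ = sin φ₁ cos δ + cos φ₁ sin δ cos θ = (-0.854287)(0.994087) + (0.519802)(0.108591)(0.882127) = -0.799442
φ₂ = asin(-0.799442) = -0.926366 rad = -53.0769°.
For the longitude increment, Δλ = atan2( sin θ sin δ cos φ₁, cos δ − sin φ₁ sin φ₂ ) = atan2(-0.026587, 0.311134) = -4.8841°.
Hence λ₂ = -76.6209° + -4.8841° = -81.5050°.

latitude -53.0769°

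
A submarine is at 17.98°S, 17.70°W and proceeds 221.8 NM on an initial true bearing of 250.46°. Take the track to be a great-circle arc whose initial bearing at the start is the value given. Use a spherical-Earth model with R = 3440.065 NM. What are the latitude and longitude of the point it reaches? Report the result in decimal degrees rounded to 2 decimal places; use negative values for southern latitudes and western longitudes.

latitude -19.18°, longitude -21.39°

The arc subtends δ = 221.8/3440.065 = 0.064476 rad at the centre.
Start latitude φ₁ = -0.313810 rad; initial bearing θ = 4.371352 rad.
sin φ₂ = sin φ₁ cos δ + cos φ₁ sin δ cos θ = (-0.308685)(0.997922) + (0.951164)(0.064431)(-0.334465) = -0.328541
φ₂ = asin(-0.328541) = -0.334758 rad = -19.18°.
Then Δλ = atan2(-0.057755, 0.896506) = -0.064333 rad, from sin θ sin δ cos φ₁ over cos δ − sin φ₁ sin φ₂.
λ₂ = λ₁ + Δλ = -21.39°.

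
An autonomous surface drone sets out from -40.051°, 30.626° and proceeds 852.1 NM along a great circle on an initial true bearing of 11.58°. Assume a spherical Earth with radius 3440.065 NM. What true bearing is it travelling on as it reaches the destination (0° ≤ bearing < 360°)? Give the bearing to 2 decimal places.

Angular distance δ = d/R = 852.1 / 3440.065 = 0.247699 rad.
Start latitude φ₁ = -0.699022 rad; initial bearing θ = 0.202109 rad.
Applying the spherical law of cosines for sides, sin φ₂ = sin φ₁ cos δ + cos φ₁ sin δ cos θ = -0.439976, so φ₂ = -26.102°.
Δλ = atan2( sin θ sin δ cos φ₁ , cos δ − sin φ₁ sin φ₂ ) = atan2(0.037673, 0.686368) = 0.054832 rad = 3.142°.
λ₂ = λ₁ + Δλ = 33.768°.
The forward bearing on arrival equals the back-azimuth from the destination plus 180°.
Back-azimuth from P₂ (-26.10°, 33.77°) to P₁ (-40.05°, 30.63°), with Δλ' = λ₁ − λ₂ = -3.14°: atan2( sin Δλ' cos φ₁ , cos φ₂ sin φ₁ − sin φ₂ cos φ₁ cos Δλ' ) = 189.85°.
Final bearing = (189.85° + 180°) mod 360° = 9.85°.

final bearing 9.85°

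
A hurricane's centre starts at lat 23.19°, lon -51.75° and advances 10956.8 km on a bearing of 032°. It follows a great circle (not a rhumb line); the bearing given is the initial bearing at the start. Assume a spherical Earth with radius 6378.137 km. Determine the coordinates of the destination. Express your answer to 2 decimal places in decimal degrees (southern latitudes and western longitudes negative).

δ = 10956.8/6378.137 = 1.717868 rad (98.4266°).
Converting: φ₁ = 0.404742 rad, θ = 0.558505 rad.
Applying the spherical law of cosines for sides, sin φ₂ = sin φ₁ cos δ + cos φ₁ sin δ cos θ = 0.713408, so φ₂ = 45.51°.
Δλ = atan2( sin θ sin δ cos φ₁ , cos δ − sin φ₁ sin φ₂ ) = atan2(0.481845, -0.427469) = 2.296467 rad = 131.58°.
λ₂ = -51.75° + 131.58° = 79.83°.

latitude 45.51°, longitude 79.83°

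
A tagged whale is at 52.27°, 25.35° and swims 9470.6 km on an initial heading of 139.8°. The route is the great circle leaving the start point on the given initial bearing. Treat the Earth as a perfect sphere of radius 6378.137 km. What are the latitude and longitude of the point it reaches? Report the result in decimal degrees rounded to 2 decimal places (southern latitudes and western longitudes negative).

latitude -23.44°, longitude 69.85°

The arc subtends δ = 9470.6/6378.137 = 1.484854 rad at the centre.
Start latitude φ₁ = 0.912284 rad; initial bearing θ = 2.439970 rad.
Applying the spherical law of cosines for sides, sin φ₂ = sin φ₁ cos δ + cos φ₁ sin δ cos θ = -0.397785, so φ₂ = -23.44°.
Δλ = atan2( sin θ sin δ cos φ₁ , cos δ − sin φ₁ sin φ₂ ) = atan2(0.393524, 0.400446) = 0.776681 rad = 44.50°.
Hence λ₂ = 25.35° + 44.50° = 69.85°.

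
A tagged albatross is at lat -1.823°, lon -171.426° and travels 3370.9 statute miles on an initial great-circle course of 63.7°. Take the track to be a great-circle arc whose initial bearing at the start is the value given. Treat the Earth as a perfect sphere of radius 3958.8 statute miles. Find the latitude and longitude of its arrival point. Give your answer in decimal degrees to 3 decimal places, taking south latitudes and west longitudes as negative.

The arc subtends δ = 3370.9/3958.8 = 0.851495 rad at the centre.
Converting: φ₁ = -0.031817 rad, θ = 1.111775 rad.
sin φ₂ = sin φ₁ cos δ + cos φ₁ sin δ cos θ = (-0.031812)(0.658859) + (0.999494)(0.752267)(0.443071) = 0.312179
φ₂ = asin(0.312179) = 0.317486 rad = 18.191°.
Δλ = atan2( sin θ sin δ cos φ₁ , cos δ − sin φ₁ sin φ₂ ) = atan2(0.674055, 0.668790) = 0.789319 rad = 45.225°.
λ₂ = -171.426° + 45.225° = -126.201°.

latitude 18.191°, longitude -126.201°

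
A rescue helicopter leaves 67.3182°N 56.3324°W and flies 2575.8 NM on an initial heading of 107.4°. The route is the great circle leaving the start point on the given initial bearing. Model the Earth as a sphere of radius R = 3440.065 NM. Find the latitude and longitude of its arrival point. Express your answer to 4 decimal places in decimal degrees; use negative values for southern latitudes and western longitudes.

δ = 2575.8/3440.065 = 0.748765 rad (42.9011°).
Converting: φ₁ = 1.174924 rad, θ = 1.874484 rad.
Applying the spherical law of cosines for sides, sin φ₂ = sin φ₁ cos δ + cos φ₁ sin δ cos θ = 0.597379, so φ₂ = 36.6824°.
For the longitude increment, Δλ = atan2( sin θ sin δ cos φ₁, cos δ − sin φ₁ sin φ₂ ) = atan2(0.250488, 0.181353) = 54.0956°.
Hence λ₂ = -56.3324° + 54.0956° = -2.2368°.

latitude 36.6824°, longitude -2.2368°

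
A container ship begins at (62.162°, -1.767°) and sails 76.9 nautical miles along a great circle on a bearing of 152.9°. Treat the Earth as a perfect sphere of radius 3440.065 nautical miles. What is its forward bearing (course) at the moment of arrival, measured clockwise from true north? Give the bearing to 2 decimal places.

The arc subtends δ = 76.9/3440.065 = 0.022354 rad at the centre.
With φ₁ = 62.162° = 1.084932 rad and θ = 152.9° = 2.668608 rad:
Destination latitude: φ₂ = arcsin( sin φ₁ cos δ + cos φ₁ sin δ cos θ ) = arcsin(0.874759) = 61.016°.
Δλ = atan2( sin θ sin δ cos φ₁ , cos δ − sin φ₁ sin φ₂ ) = atan2(0.004755, 0.226226) = 0.021016 rad = 1.204°.
λ₂ = -1.767° + 1.204° = -0.563°.
The forward bearing on arrival equals the back-azimuth from the destination plus 180°.
Back-azimuth from P₂ (61.02°, -0.56°) to P₁ (62.16°, -1.77°), with Δλ' = λ₁ − λ₂ = -1.20°: atan2( sin Δλ' cos φ₁ , cos φ₂ sin φ₁ − sin φ₂ cos φ₁ cos Δλ' ) = 333.96°.
Final bearing = (333.96° + 180°) mod 360° = 153.96°.

final bearing 153.96°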